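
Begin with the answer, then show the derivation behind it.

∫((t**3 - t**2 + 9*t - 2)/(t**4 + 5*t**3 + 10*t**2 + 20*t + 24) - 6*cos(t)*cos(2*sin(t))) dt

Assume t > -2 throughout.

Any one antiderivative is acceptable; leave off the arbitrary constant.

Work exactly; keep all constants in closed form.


The answer is -4*log(t + 2) + 5*log(t + 3) - 3*sin(2*sin(t)) + atan(t/2)/2.
Step 1. Rewrite: now ∫((t**3 - t**2 + 9*t - 2)/(t**4 + 5*t**3 + 10*t**2 + 20*t + 24)) dt + ∫(-6*cos(t)*cos(2*sin(t))) dt.
Step 2. Substitute u = sin(t), turning ∫(-6*cos(t)*cos(2*sin(t))) dt into ∫(-6*cos(2*u)) du: now ∫((t**3 - t**2 + 9*t - 2)/(t**4 + 5*t**3 + 10*t**2 + 20*t + 24)) dt + ∫(-6*cos(2*u)) du.
Step 3. Evaluate the standard form: now -3*sin(2*u) + ∫((t**3 - t**2 + 9*t - 2)/(t**4 + 5*t**3 + 10*t**2 + 20*t + 24)) dt.
Step 4. Substitute back u = sin(t): now -3*sin(2*sin(t)) + ∫((t**3 - t**2 + 9*t - 2)/(t**4 + 5*t**3 + 10*t**2 + 20*t + 24)) dt.
Step 5. Decompose ∫((t**3 - t**2 + 9*t - 2)/(t**4 + 5*t**3 + 10*t**2 + 20*t + 24)) dt by partial fractions, (t**3 - t**2 + 9*t - 2)/(t**4 + 5*t**3 + 10*t**2 + 20*t + 24) = 1/(t**2 + 4) + 5/(t + 3) - 4/(t + 2): now -3*sin(2*sin(t)) + ∫(-4/(t + 2)) dt + ∫(5/(t + 3)) dt + ∫(1/(t**2 + 4)) dt.
Step 6. Evaluate the standard form [assuming t > -2]: now -4*log(t + 2) - 3*sin(2*sin(t)) + ∫(5/(t + 3)) dt + ∫(1/(t**2 + 4)) dt.
Step 7. Evaluate the standard form [assuming t > -3]: now -4*log(t + 2) + 5*log(t + 3) - 3*sin(2*sin(t)) + ∫(1/(t**2 + 4)) dt.
Step 8. Evaluate the standard form: now -4*log(t + 2) + 5*log(t + 3) - 3*sin(2*sin(t)) + atan(t/2)/2.
Answer: -4*log(t + 2) + 5*log(t + 3) - 3*sin(2*sin(t)) + atan(t/2)/2.


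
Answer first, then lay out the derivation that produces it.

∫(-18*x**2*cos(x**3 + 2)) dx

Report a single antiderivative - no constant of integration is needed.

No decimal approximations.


The answer is -6*sin(x**3 + 2).
Step 1. Substitute u = x**3 + 2, turning ∫(-18*x**2*cos(x**3 + 2)) dx into ∫(-6*cos(u)) du: now ∫(-6*cos(u)) du.
Step 2. Evaluate the standard form: now -6*sin(u).
Step 3. Substitute back u = x**3 + 2: now -6*sin(x**3 + 2).
Answer: -6*sin(x**3 + 2).


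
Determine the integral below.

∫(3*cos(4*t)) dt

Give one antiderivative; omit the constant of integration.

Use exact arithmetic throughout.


Answer: 3*sin(4*t)/4.


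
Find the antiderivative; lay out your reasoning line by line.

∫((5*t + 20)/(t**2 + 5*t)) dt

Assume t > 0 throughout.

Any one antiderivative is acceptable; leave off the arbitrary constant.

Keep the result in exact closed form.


Step 1. Decompose ∫((5*t + 20)/(t**2 + 5*t)) dt by partial fractions, (5*t + 20)/(t**2 + 5*t) = 1/(t + 5) + 4/t: now ∫(4/t) dt + ∫(1/(t + 5)) dt.
Step 2. Evaluate the standard form [assuming t > 0]: now 4*log(t) + ∫(1/(t + 5)) dt.
Step 3. Evaluate the standard form [assuming t > -5]: now 4*log(t) + log(t + 5).
Answer: 4*log(t) + log(t + 5).


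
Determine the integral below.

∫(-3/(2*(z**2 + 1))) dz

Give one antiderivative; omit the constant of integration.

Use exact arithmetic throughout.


Answer: -3*atan(z)/2.


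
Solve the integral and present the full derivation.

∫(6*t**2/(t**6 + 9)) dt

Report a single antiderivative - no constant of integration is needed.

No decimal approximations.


Step 1. Substitute u = t**3, turning ∫(6*t**2/(t**6 + 9)) dt into ∫(2/(u**2 + 9)) du: now ∫(2/(u**2 + 9)) du.
Step 2. Evaluate the standard form: now 2*atan(u/3)/3.
Step 3. Substitute back u = t**3: now 2*atan(t**3/3)/3.
Answer: 2*atan(t**3/3)/3.


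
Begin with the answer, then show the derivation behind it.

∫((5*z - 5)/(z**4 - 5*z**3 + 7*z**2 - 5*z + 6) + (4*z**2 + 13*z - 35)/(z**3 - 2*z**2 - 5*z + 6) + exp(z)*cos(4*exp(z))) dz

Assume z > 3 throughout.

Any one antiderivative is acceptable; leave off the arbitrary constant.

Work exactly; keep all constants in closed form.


The answer is 5*log(z - 3) - log(z - 2) + 3*log(z - 1) - 3*log(z + 2) + sin(4*exp(z))/4 - atan(z).
Step 1. Rewrite: now ∫((5*z - 5)/(z**4 - 5*z**3 + 7*z**2 - 5*z + 6)) dz + ∫((4*z**2 + 13*z - 35)/(z**3 - 2*z**2 - 5*z + 6)) dz + ∫(exp(z)*cos(4*exp(z))) dz.
Step 2. Decompose ∫((4*z**2 + 13*z - 35)/(z**3 - 2*z**2 - 5*z + 6)) dz by partial fractions, (4*z**2 + 13*z - 35)/(z**3 - 2*z**2 - 5*z + 6) = -3/(z + 2) + 3/(z - 1) + 4/(z - 3): now ∫((5*z - 5)/(z**4 - 5*z**3 + 7*z**2 - 5*z + 6)) dz + ∫(exp(z)*cos(4*exp(z))) dz + ∫(4/(z - 3)) dz + ∫(3/(z - 1)) dz + ∫(-3/(z + 2)) dz.
Step 3. Evaluate the standard form [assuming z > -2]: now -3*log(z + 2) + ∫((5*z - 5)/(z**4 - 5*z**3 + 7*z**2 - 5*z + 6)) dz + ∫(exp(z)*cos(4*exp(z))) dz + ∫(4/(z - 3)) dz + ∫(3/(z - 1)) dz.
Step 4. Evaluate the standard form [assuming z > 3]: now 4*log(z - 3) - 3*log(z + 2) + ∫((5*z - 5)/(z**4 - 5*z**3 + 7*z**2 - 5*z + 6)) dz + ∫(exp(z)*cos(4*exp(z))) dz + ∫(3/(z - 1)) dz.
Step 5. Evaluate the standard form [assuming z > 1]: now 4*log(z - 3) + 3*log(z - 1) - 3*log(z + 2) + ∫((5*z - 5)/(z**4 - 5*z**3 + 7*z**2 - 5*z + 6)) dz + ∫(exp(z)*cos(4*exp(z))) dz.
Step 6. Substitute u = exp(z), turning ∫(exp(z)*cos(4*exp(z))) dz into ∫(cos(4*u)) du: now 4*log(z - 3) + 3*log(z - 1) - 3*log(z + 2) + ∫((5*z - 5)/(z**4 - 5*z**3 + 7*z**2 - 5*z + 6)) dz + ∫(cos(4*u)) du.
Step 7. Evaluate the standard form: now 4*log(z - 3) + 3*log(z - 1) - 3*log(z + 2) + sin(4*u)/4 + ∫((5*z - 5)/(z**4 - 5*z**3 + 7*z**2 - 5*z + 6)) dz.
Step 8. Substitute back u = exp(z): now 4*log(z - 3) + 3*log(z - 1) - 3*log(z + 2) + sin(4*exp(z))/4 + ∫((5*z - 5)/(z**4 - 5*z**3 + 7*z**2 - 5*z + 6)) dz.
Step 9. Decompose ∫((5*z - 5)/(z**4 - 5*z**3 + 7*z**2 - 5*z + 6)) dz by partial fractions, (5*z - 5)/(z**4 - 5*z**3 + 7*z**2 - 5*z + 6) = -1/(z**2 + 1) - 1/(z - 2) + 1/(z - 3): now 4*log(z - 3) + 3*log(z - 1) - 3*log(z + 2) + sin(4*exp(z))/4 + ∫(1/(z - 3)) dz + ∫(-1/(z - 2)) dz + ∫(-1/(z**2 + 1)) dz.
Step 10. Evaluate the standard form [assuming z > 3]: now 5*log(z - 3) + 3*log(z - 1) - 3*log(z + 2) + sin(4*exp(z))/4 + ∫(-1/(z - 2)) dz + ∫(-1/(z**2 + 1)) dz.
Step 11. Evaluate the standard form [assuming z > 2]: now 5*log(z - 3) - log(z - 2) + 3*log(z - 1) - 3*log(z + 2) + sin(4*exp(z))/4 + ∫(-1/(z**2 + 1)) dz.
Step 12. Evaluate the standard form: now 5*log(z - 3) - log(z - 2) + 3*log(z - 1) - 3*log(z + 2) + sin(4*exp(z))/4 - atan(z).
Answer: 5*log(z - 3) - log(z - 2) + 3*log(z - 1) - 3*log(z + 2) + sin(4*exp(z))/4 - atan(z).


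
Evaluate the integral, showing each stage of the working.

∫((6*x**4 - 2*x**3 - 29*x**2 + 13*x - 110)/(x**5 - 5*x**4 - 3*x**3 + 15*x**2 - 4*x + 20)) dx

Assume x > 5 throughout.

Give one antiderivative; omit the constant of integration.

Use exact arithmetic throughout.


Step 1. Decompose ∫((6*x**4 - 2*x**3 - 29*x**2 + 13*x - 110)/(x**5 - 5*x**4 - 3*x**3 + 15*x**2 - 4*x + 20)) dx by partial fractions, (6*x**4 - 2*x**3 - 29*x**2 + 13*x - 110)/(x**5 - 5*x**4 - 3*x**3 + 15*x**2 - 4*x + 20) = -3/(x**2 + 1) - 1/(x + 2) + 2/(x - 2) + 5/(x - 5): now ∫(5/(x - 5)) dx + ∫(2/(x - 2)) dx + ∫(-1/(x + 2)) dx + ∫(-3/(x**2 + 1)) dx.
Step 2. Evaluate the standard form [assuming x > 2]: now 2*log(x - 2) + ∫(5/(x - 5)) dx + ∫(-1/(x + 2)) dx + ∫(-3/(x**2 + 1)) dx.
Step 3. Evaluate the standard form [assuming x > 5]: now 5*log(x - 5) + 2*log(x - 2) + ∫(-1/(x + 2)) dx + ∫(-3/(x**2 + 1)) dx.
Step 4. Evaluate the standard form [assuming x > -2]: now 5*log(x - 5) + 2*log(x - 2) - log(x + 2) + ∫(-3/(x**2 + 1)) dx.
Step 5. Evaluate the standard form: now 5*log(x - 5) + 2*log(x - 2) - log(x + 2) - 3*atan(x).
Answer: 5*log(x - 5) + 2*log(x - 2) - log(x + 2) - 3*atan(x).


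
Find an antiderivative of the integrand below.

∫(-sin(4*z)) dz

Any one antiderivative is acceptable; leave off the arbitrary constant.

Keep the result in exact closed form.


Answer: cos(4*z)/4.


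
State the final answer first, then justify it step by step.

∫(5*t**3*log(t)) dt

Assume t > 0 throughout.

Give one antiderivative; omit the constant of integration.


The answer is 5*t**4*log(t)/4 - 5*t**4/16.
Step 1. Integrate ∫(5*t**3*log(t)) dt by parts with u = log(t), dv = (5*t**3) dt, so v = 5*t**4/4 [assuming t > 0]: now 5*t**4*log(t)/4 + ∫(-5*t**3/4) dt.
Step 2. Evaluate the standard form: now 5*t**4*log(t)/4 - 5*t**4/16.
Answer: 5*t**4*log(t)/4 - 5*t**4/16.


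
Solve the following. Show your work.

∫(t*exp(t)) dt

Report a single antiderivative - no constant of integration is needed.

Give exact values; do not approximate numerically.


Step 1. Integrate ∫(t*exp(t)) dt by parts with u = t, dv = (exp(t)) dt, so v = exp(t): now t*exp(t) + ∫(-exp(t)) dt.
Step 2. Evaluate the standard form: now t*exp(t) - exp(t).
Answer: t*exp(t) - exp(t).


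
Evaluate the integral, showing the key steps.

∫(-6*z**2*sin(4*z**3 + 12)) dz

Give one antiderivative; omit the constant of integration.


Step 1. Substitute u = z**3 + 3, turning ∫(-6*z**2*sin(4*z**3 + 12)) dz into ∫(-2*sin(4*u)) du: now ∫(-2*sin(4*u)) du.
Step 2. Evaluate the standard form: now cos(4*u)/2.
Step 3. Substitute back u = z**3 + 3: now cos(4*z**3 + 12)/2.
Answer: cos(4*z**3 + 12)/2.


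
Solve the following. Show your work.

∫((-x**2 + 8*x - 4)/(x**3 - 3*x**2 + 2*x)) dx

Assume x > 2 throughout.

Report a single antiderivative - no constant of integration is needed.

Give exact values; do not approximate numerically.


Step 1. Decompose ∫((-x**2 + 8*x - 4)/(x**3 - 3*x**2 + 2*x)) dx by partial fractions, (-x**2 + 8*x - 4)/(x**3 - 3*x**2 + 2*x) = -3/(x - 1) + 4/(x - 2) - 2/x: now ∫(-2/x) dx + ∫(4/(x - 2)) dx + ∫(-3/(x - 1)) dx.
Step 2. Evaluate the standard form [assuming x > 1]: now -3*log(x - 1) + ∫(-2/x) dx + ∫(4/(x - 2)) dx.
Step 3. Evaluate the standard form [assuming x > 2]: now 4*log(x - 2) - 3*log(x - 1) + ∫(-2/x) dx.
Step 4. Evaluate the standard form [assuming x > 0]: now -2*log(x) + 4*log(x - 2) - 3*log(x - 1).
Answer: -2*log(x) + 4*log(x - 2) - 3*log(x - 1).


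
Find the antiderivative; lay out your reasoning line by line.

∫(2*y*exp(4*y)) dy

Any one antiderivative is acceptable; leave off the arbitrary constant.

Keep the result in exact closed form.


Step 1. Integrate ∫(2*y*exp(4*y)) dy by parts with u = y, dv = (2*exp(4*y)) dy, so v = exp(4*y)/2: now y*exp(4*y)/2 + ∫(-exp(4*y)/2) dy.
Step 2. Evaluate the standard form: now y*exp(4*y)/2 - exp(4*y)/8.
Answer: y*exp(4*y)/2 - exp(4*y)/8.


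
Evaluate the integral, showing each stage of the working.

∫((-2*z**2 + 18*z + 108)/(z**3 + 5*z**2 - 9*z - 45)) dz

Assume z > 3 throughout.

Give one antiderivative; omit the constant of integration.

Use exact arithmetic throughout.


Step 1. Decompose ∫((-2*z**2 + 18*z + 108)/(z**3 + 5*z**2 - 9*z - 45)) dz by partial fractions, (-2*z**2 + 18*z + 108)/(z**3 + 5*z**2 - 9*z - 45) = -2/(z + 5) - 3/(z + 3) + 3/(z - 3): now ∫(3/(z - 3)) dz + ∫(-3/(z + 3)) dz + ∫(-2/(z + 5)) dz.
Step 2. Evaluate the standard form [assuming z > -5]: now -2*log(z + 5) + ∫(3/(z - 3)) dz + ∫(-3/(z + 3)) dz.
Step 3. Evaluate the standard form [assuming z > 3]: now 3*log(z - 3) - 2*log(z + 5) + ∫(-3/(z + 3)) dz.
Step 4. Evaluate the standard form [assuming z > -3]: now 3*log(z - 3) - 3*log(z + 3) - 2*log(z + 5).
Answer: 3*log(z - 3) - 3*log(z + 3) - 2*log(z + 5).


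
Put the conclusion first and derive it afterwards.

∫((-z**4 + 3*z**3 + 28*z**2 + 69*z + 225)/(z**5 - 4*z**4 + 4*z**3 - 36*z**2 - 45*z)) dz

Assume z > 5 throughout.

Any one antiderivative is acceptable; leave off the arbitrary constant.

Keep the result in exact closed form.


The answer is -5*log(z) + log(z - 5) + 3*log(z + 1) - atan(z/3).
Step 1. Decompose ∫((-z**4 + 3*z**3 + 28*z**2 + 69*z + 225)/(z**5 - 4*z**4 + 4*z**3 - 36*z**2 - 45*z)) dz by partial fractions, (-z**4 + 3*z**3 + 28*z**2 + 69*z + 225)/(z**5 - 4*z**4 + 4*z**3 - 36*z**2 - 45*z) = -3/(z**2 + 9) + 3/(z + 1) + 1/(z - 5) - 5/z: now ∫(-5/z) dz + ∫(1/(z - 5)) dz + ∫(3/(z + 1)) dz + ∫(-3/(z**2 + 9)) dz.
Step 2. Evaluate the standard form [assuming z > 0]: now -5*log(z) + ∫(1/(z - 5)) dz + ∫(3/(z + 1)) dz + ∫(-3/(z**2 + 9)) dz.
Step 3. Evaluate the standard form [assuming z > 5]: now -5*log(z) + log(z - 5) + ∫(3/(z + 1)) dz + ∫(-3/(z**2 + 9)) dz.
Step 4. Evaluate the standard form [assuming z > -1]: now -5*log(z) + log(z - 5) + 3*log(z + 1) + ∫(-3/(z**2 + 9)) dz.
Step 5. Evaluate the standard form: now -5*log(z) + log(z - 5) + 3*log(z + 1) - atan(z/3).
Answer: -5*log(z) + log(z - 5) + 3*log(z + 1) - atan(z/3).


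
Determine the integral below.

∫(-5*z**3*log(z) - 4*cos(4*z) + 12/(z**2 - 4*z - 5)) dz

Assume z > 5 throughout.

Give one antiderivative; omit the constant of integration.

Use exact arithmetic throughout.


Answer: -5*z**4*log(z)/4 + 5*z**4/16 + 2*log(z - 5) - 2*log(z + 1) - sin(4*z).


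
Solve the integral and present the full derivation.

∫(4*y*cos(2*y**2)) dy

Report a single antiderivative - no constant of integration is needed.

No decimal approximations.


Step 1. Substitute u = y**2, turning ∫(4*y*cos(2*y**2)) dy into ∫(2*cos(2*u)) du: now ∫(2*cos(2*u)) du.
Step 2. Evaluate the standard form: now sin(2*u).
Step 3. Substitute back u = y**2: now sin(2*y**2).
Answer: sin(2*y**2).


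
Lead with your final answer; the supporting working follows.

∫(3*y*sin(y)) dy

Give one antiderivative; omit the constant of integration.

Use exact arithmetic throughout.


The answer is -3*y*cos(y) + 3*sin(y).
Step 1. Integrate ∫(3*y*sin(y)) dy by parts with u = y, dv = (3*sin(y)) dy, so v = -3*cos(y): now -3*y*cos(y) + ∫(3*cos(y)) dy.
Step 2. Evaluate the standard form: now -3*y*cos(y) + 3*sin(y).
Answer: -3*y*cos(y) + 3*sin(y).


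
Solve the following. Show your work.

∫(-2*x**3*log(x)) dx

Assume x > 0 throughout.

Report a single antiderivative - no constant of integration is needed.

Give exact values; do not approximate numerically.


Step 1. Integrate ∫(-2*x**3*log(x)) dx by parts with u = log(x), dv = (-2*x**3) dx, so v = -x**4/2 [assuming x > 0]: now -x**4*log(x)/2 + ∫(x**3/2) dx.
Step 2. Evaluate the standard form: now -x**4*log(x)/2 + x**4/8.
Answer: -x**4*log(x)/2 + x**4/8.


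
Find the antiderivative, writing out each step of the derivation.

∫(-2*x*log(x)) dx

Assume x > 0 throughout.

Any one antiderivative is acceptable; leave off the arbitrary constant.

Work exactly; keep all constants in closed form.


Step 1. Integrate ∫(-2*x*log(x)) dx by parts with u = log(x), dv = (-2*x) dx, so v = -x**2 [assuming x > 0]: now -x**2*log(x) + ∫(x) dx.
Step 2. Evaluate the standard form: now -x**2*log(x) + x**2/2.
Answer: -x**2*log(x) + x**2/2.


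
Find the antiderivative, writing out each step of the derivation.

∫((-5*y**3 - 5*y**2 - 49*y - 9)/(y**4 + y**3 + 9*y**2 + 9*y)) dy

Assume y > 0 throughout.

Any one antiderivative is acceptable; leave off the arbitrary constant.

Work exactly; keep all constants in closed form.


Step 1. Decompose ∫((-5*y**3 - 5*y**2 - 49*y - 9)/(y**4 + y**3 + 9*y**2 + 9*y)) dy by partial fractions, (-5*y**3 - 5*y**2 - 49*y - 9)/(y**4 + y**3 + 9*y**2 + 9*y) = -4/(y**2 + 9) - 4/(y + 1) - 1/y: now ∫(-1/y) dy + ∫(-4/(y + 1)) dy + ∫(-4/(y**2 + 9)) dy.
Step 2. Evaluate the standard form [assuming y > 0]: now -log(y) + ∫(-4/(y + 1)) dy + ∫(-4/(y**2 + 9)) dy.
Step 3. Evaluate the standard form [assuming y > -1]: now -log(y) - 4*log(y + 1) + ∫(-4/(y**2 + 9)) dy.
Step 4. Evaluate the standard form: now -log(y) - 4*log(y + 1) - 4*atan(y/3)/3.
Answer: -log(y) - 4*log(y + 1) - 4*atan(y/3)/3.


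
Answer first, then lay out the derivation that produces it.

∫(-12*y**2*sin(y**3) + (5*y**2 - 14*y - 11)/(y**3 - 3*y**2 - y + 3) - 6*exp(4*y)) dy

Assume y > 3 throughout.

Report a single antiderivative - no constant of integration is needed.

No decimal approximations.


The answer is -3*exp(4*y)/2 - log(y - 3) + 5*log(y - 1) + log(y + 1) + 4*cos(y**3).
Step 1. Rewrite: now ∫(-12*y**2*sin(y**3)) dy + ∫((5*y**2 - 14*y - 11)/(y**3 - 3*y**2 - y + 3)) dy + ∫(-6*exp(4*y)) dy.
Step 2. Substitute u = y**3, turning ∫(-12*y**2*sin(y**3)) dy into ∫(-4*sin(u)) du: now ∫((5*y**2 - 14*y - 11)/(y**3 - 3*y**2 - y + 3)) dy + ∫(-6*exp(4*y)) dy + ∫(-4*sin(u)) du.
Step 3. Evaluate the standard form: now 4*cos(u) + ∫((5*y**2 - 14*y - 11)/(y**3 - 3*y**2 - y + 3)) dy + ∫(-6*exp(4*y)) dy.
Step 4. Substitute back u = y**3: now 4*cos(y**3) + ∫((5*y**2 - 14*y - 11)/(y**3 - 3*y**2 - y + 3)) dy + ∫(-6*exp(4*y)) dy.
Step 5. Evaluate the standard form: now -3*exp(4*y)/2 + 4*cos(y**3) + ∫((5*y**2 - 14*y - 11)/(y**3 - 3*y**2 - y + 3)) dy.
Step 6. Decompose ∫((5*y**2 - 14*y - 11)/(y**3 - 3*y**2 - y + 3)) dy by partial fractions, (5*y**2 - 14*y - 11)/(y**3 - 3*y**2 - y + 3) = 1/(y + 1) + 5/(y - 1) - 1/(y - 3): now -3*exp(4*y)/2 + 4*cos(y**3) + ∫(-1/(y - 3)) dy + ∫(5/(y - 1)) dy + ∫(1/(y + 1)) dy.
Step 7. Evaluate the standard form [assuming y > -1]: now -3*exp(4*y)/2 + log(y + 1) + 4*cos(y**3) + ∫(-1/(y - 3)) dy + ∫(5/(y - 1)) dy.
Step 8. Evaluate the standard form [assuming y > 1]: now -3*exp(4*y)/2 + 5*log(y - 1) + log(y + 1) + 4*cos(y**3) + ∫(-1/(y - 3)) dy.
Step 9. Evaluate the standard form [assuming y > 3]: now -3*exp(4*y)/2 - log(y - 3) + 5*log(y - 1) + log(y + 1) + 4*cos(y**3).
Answer: -3*exp(4*y)/2 - log(y - 3) + 5*log(y - 1) + log(y + 1) + 4*cos(y**3).


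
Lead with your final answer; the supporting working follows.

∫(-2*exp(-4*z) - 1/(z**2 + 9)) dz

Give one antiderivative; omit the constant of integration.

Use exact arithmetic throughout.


The answer is -atan(z/3)/3 + exp(-4*z)/2.
Step 1. Rewrite: now ∫(-1/(z**2 + 9)) dz + ∫(-2*exp(-4*z)) dz.
Step 2. Evaluate the standard form: now -atan(z/3)/3 + ∫(-2*exp(-4*z)) dz.
Step 3. Evaluate the standard form: now -atan(z/3)/3 + exp(-4*z)/2.
Answer: -atan(z/3)/3 + exp(-4*z)/2.


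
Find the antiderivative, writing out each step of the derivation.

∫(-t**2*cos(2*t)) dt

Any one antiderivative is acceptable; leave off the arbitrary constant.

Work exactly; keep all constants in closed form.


Step 1. Integrate ∫(-t**2*cos(2*t)) dt by parts with u = t**2, dv = (-cos(2*t)) dt, so v = -sin(2*t)/2: now -t**2*sin(2*t)/2 + ∫(t*sin(2*t)) dt.
Step 2. Integrate ∫(t*sin(2*t)) dt by parts with u = t, dv = (sin(2*t)) dt, so v = -cos(2*t)/2: now -t**2*sin(2*t)/2 - t*cos(2*t)/2 + ∫(cos(2*t)/2) dt.
Step 3. Evaluate the standard form: now -t**2*sin(2*t)/2 - t*cos(2*t)/2 + sin(2*t)/4.
Answer: -t**2*sin(2*t)/2 - t*cos(2*t)/2 + sin(2*t)/4.


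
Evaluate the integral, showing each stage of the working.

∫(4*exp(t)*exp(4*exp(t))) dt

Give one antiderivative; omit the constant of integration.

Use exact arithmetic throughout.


Step 1. Substitute u = exp(t), turning ∫(4*exp(t)*exp(4*exp(t))) dt into ∫(4*exp(4*u)) du: now ∫(4*exp(4*u)) du.
Step 2. Evaluate the standard form: now exp(4*u).
Step 3. Substitute back u = exp(t): now exp(4*exp(t)).
Answer: exp(4*exp(t)).


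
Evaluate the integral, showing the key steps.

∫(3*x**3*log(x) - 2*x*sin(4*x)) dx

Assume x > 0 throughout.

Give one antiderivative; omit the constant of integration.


Step 1. Rewrite: now ∫(-2*x*sin(4*x)) dx + ∫(3*x**3*log(x)) dx.
Step 2. Integrate ∫(3*x**3*log(x)) dx by parts with u = log(x), dv = (3*x**3) dx, so v = 3*x**4/4 [assuming x > 0]: now 3*x**4*log(x)/4 + ∫(-3*x**3/4) dx + ∫(-2*x*sin(4*x)) dx.
Step 3. Evaluate the standard form: now 3*x**4*log(x)/4 - 3*x**4/16 + ∫(-2*x*sin(4*x)) dx.
Step 4. Integrate ∫(-2*x*sin(4*x)) dx by parts with u = x, dv = (-2*sin(4*x)) dx, so v = cos(4*x)/2: now 3*x**4*log(x)/4 - 3*x**4/16 + x*cos(4*x)/2 + ∫(-cos(4*x)/2) dx.
Step 5. Evaluate the standard form: now 3*x**4*log(x)/4 - 3*x**4/16 + x*cos(4*x)/2 - sin(4*x)/8.
Answer: 3*x**4*log(x)/4 - 3*x**4/16 + x*cos(4*x)/2 - sin(4*x)/8.


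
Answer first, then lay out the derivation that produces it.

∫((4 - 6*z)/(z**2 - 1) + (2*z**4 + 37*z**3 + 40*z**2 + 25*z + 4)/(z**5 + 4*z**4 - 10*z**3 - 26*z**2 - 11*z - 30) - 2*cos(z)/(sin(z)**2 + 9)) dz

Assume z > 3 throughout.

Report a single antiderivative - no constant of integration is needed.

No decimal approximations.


The answer is 4*log(z - 3) - log(z - 1) - 5*log(z + 1) + 2*log(z + 2) - 4*log(z + 5) + atan(z) - 2*atan(sin(z)/3)/3.
Step 1. Rewrite: now ∫((4 - 6*z)/(z**2 - 1)) dz + ∫(-2*cos(z)/(sin(z)**2 + 9)) dz + ∫((2*z**4 + 37*z**3 + 40*z**2 + 25*z + 4)/(z**5 + 4*z**4 - 10*z**3 - 26*z**2 - 11*z - 30)) dz.
Step 2. Decompose ∫((2*z**4 + 37*z**3 + 40*z**2 + 25*z + 4)/(z**5 + 4*z**4 - 10*z**3 - 26*z**2 - 11*z - 30)) dz by partial fractions, (2*z**4 + 37*z**3 + 40*z**2 + 25*z + 4)/(z**5 + 4*z**4 - 10*z**3 - 26*z**2 - 11*z - 30) = 1/(z**2 + 1) - 4/(z + 5) + 2/(z + 2) + 4/(z - 3): now ∫((4 - 6*z)/(z**2 - 1)) dz + ∫(-2*cos(z)/(sin(z)**2 + 9)) dz + ∫(4/(z - 3)) dz + ∫(2/(z + 2)) dz + ∫(-4/(z + 5)) dz + ∫(1/(z**2 + 1)) dz.
Step 3. Evaluate the standard form [assuming z > -5]: now -4*log(z + 5) + ∫((4 - 6*z)/(z**2 - 1)) dz + ∫(-2*cos(z)/(sin(z)**2 + 9)) dz + ∫(4/(z - 3)) dz + ∫(2/(z + 2)) dz + ∫(1/(z**2 + 1)) dz.
Step 4. Evaluate the standard form [assuming z > -2]: now 2*log(z + 2) - 4*log(z + 5) + ∫((4 - 6*z)/(z**2 - 1)) dz + ∫(-2*cos(z)/(sin(z)**2 + 9)) dz + ∫(4/(z - 3)) dz + ∫(1/(z**2 + 1)) dz.
Step 5. Evaluate the standard form [assuming z > 3]: now 4*log(z - 3) + 2*log(z + 2) - 4*log(z + 5) + ∫((4 - 6*z)/(z**2 - 1)) dz + ∫(-2*cos(z)/(sin(z)**2 + 9)) dz + ∫(1/(z**2 + 1)) dz.
Step 6. Evaluate the standard form: now 4*log(z - 3) + 2*log(z + 2) - 4*log(z + 5) + atan(z) + ∫((4 - 6*z)/(z**2 - 1)) dz + ∫(-2*cos(z)/(sin(z)**2 + 9)) dz.
Step 7. Decompose ∫((4 - 6*z)/(z**2 - 1)) dz by partial fractions, (4 - 6*z)/(z**2 - 1) = -5/(z + 1) - 1/(z - 1): now 4*log(z - 3) + 2*log(z + 2) - 4*log(z + 5) + atan(z) + ∫(-2*cos(z)/(sin(z)**2 + 9)) dz + ∫(-1/(z - 1)) dz + ∫(-5/(z + 1)) dz.
Step 8. Evaluate the standard form [assuming z > -1]: now 4*log(z - 3) - 5*log(z + 1) + 2*log(z + 2) - 4*log(z + 5) + atan(z) + ∫(-2*cos(z)/(sin(z)**2 + 9)) dz + ∫(-1/(z - 1)) dz.
Step 9. Evaluate the standard form [assuming z > 1]: now 4*log(z - 3) - log(z - 1) - 5*log(z + 1) + 2*log(z + 2) - 4*log(z + 5) + atan(z) + ∫(-2*cos(z)/(sin(z)**2 + 9)) dz.
Step 10. Substitute u = sin(z), turning ∫(-2*cos(z)/(sin(z)**2 + 9)) dz into ∫(-2/(u**2 + 9)) du: now 4*log(z - 3) - log(z - 1) - 5*log(z + 1) + 2*log(z + 2) - 4*log(z + 5) + atan(z) + ∫(-2/(u**2 + 9)) du.
Step 11. Evaluate the standard form: now 4*log(z - 3) - log(z - 1) - 5*log(z + 1) + 2*log(z + 2) - 4*log(z + 5) - 2*atan(u/3)/3 + atan(z).
Step 12. Substitute back u = sin(z): now 4*log(z - 3) - log(z - 1) - 5*log(z + 1) + 2*log(z + 2) - 4*log(z + 5) + atan(z) - 2*atan(sin(z)/3)/3.
Answer: 4*log(z - 3) - log(z - 1) - 5*log(z + 1) + 2*log(z + 2) - 4*log(z + 5) + atan(z) - 2*atan(sin(z)/3)/3.


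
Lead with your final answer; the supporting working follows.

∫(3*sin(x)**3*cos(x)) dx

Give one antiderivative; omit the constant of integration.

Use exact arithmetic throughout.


The answer is 3*sin(x)**4/4.
Step 1. Substitute u = sin(x), turning ∫(3*sin(x)**3*cos(x)) dx into ∫(3*u**3) du: now ∫(3*u**3) du.
Step 2. Evaluate the standard form: now 3*u**4/4.
Step 3. Substitute back u = sin(x): now 3*sin(x)**4/4.
Answer: 3*sin(x)**4/4.


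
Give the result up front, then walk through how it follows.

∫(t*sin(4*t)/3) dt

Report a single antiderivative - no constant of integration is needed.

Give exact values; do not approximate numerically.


The answer is -t*cos(4*t)/12 + sin(4*t)/48.
Step 1. Integrate ∫(t*sin(4*t)/3) dt by parts with u = t, dv = (sin(4*t)/3) dt, so v = -cos(4*t)/12: now -t*cos(4*t)/12 + ∫(cos(4*t)/12) dt.
Step 2. Evaluate the standard form: now -t*cos(4*t)/12 + sin(4*t)/48.
Answer: -t*cos(4*t)/12 + sin(4*t)/48.


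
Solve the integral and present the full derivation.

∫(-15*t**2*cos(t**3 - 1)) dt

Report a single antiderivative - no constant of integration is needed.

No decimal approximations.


Step 1. Substitute u = t**3 - 1, turning ∫(-15*t**2*cos(t**3 - 1)) dt into ∫(-5*cos(u)) du: now ∫(-5*cos(u)) du.
Step 2. Evaluate the standard form: now -5*sin(u).
Step 3. Substitute back u = t**3 - 1: now -5*sin(t**3 - 1).
Answer: -5*sin(t**3 - 1).


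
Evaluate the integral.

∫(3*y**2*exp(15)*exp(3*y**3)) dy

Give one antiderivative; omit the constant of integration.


Answer: exp(3*y**3 + 15)/3.


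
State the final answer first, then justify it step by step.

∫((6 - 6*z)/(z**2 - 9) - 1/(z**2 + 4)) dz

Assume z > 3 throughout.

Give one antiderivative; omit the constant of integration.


The answer is -2*log(z - 3) - 4*log(z + 3) - atan(z/2)/2.
Step 1. Rewrite: now ∫((6 - 6*z)/(z**2 - 9)) dz + ∫(-1/(z**2 + 4)) dz.
Step 2. Decompose ∫((6 - 6*z)/(z**2 - 9)) dz by partial fractions, (6 - 6*z)/(z**2 - 9) = -4/(z + 3) - 2/(z - 3): now ∫(-2/(z - 3)) dz + ∫(-4/(z + 3)) dz + ∫(-1/(z**2 + 4)) dz.
Step 3. Evaluate the standard form [assuming z > 3]: now -2*log(z - 3) + ∫(-4/(z + 3)) dz + ∫(-1/(z**2 + 4)) dz.
Step 4. Evaluate the standard form [assuming z > -3]: now -2*log(z - 3) - 4*log(z + 3) + ∫(-1/(z**2 + 4)) dz.
Step 5. Evaluate the standard form: now -2*log(z - 3) - 4*log(z + 3) - atan(z/2)/2.
Answer: -2*log(z - 3) - 4*log(z + 3) - atan(z/2)/2.


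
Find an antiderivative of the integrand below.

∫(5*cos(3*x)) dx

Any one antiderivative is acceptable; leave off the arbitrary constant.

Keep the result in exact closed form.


Answer: 5*sin(3*x)/3.


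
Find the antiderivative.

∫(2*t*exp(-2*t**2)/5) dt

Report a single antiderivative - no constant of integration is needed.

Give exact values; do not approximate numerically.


Answer: -exp(-2*t**2)/10.


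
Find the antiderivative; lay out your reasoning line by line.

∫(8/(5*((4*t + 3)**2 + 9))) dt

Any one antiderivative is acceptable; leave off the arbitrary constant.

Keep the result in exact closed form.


Step 1. Substitute u = 4*t + 3, turning ∫(8/(5*((4*t + 3)**2 + 9))) dt into ∫(2/(5*(u**2 + 9))) du: now ∫(2/(5*(u**2 + 9))) du.
Step 2. Evaluate the standard form: now 2*atan(u/3)/15.
Step 3. Substitute back u = 4*t + 3: now 2*atan(4*t/3 + 1)/15.
Answer: 2*atan(4*t/3 + 1)/15.


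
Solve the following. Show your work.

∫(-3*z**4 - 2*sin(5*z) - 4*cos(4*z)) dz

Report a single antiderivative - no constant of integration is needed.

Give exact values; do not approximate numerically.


Step 1. Rewrite: now ∫(-3*z**4) dz + ∫(-2*sin(5*z)) dz + ∫(-4*cos(4*z)) dz.
Step 2. Evaluate the standard form: now 2*cos(5*z)/5 + ∫(-3*z**4) dz + ∫(-4*cos(4*z)) dz.
Step 3. Evaluate the standard form: now -3*z**5/5 + 2*cos(5*z)/5 + ∫(-4*cos(4*z)) dz.
Step 4. Evaluate the standard form: now -3*z**5/5 - sin(4*z) + 2*cos(5*z)/5.
Answer: -3*z**5/5 - sin(4*z) + 2*cos(5*z)/5.


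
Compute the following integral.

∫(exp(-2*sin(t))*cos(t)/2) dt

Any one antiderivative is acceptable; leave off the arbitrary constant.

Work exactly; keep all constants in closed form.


Answer: -exp(-2*sin(t))/4.


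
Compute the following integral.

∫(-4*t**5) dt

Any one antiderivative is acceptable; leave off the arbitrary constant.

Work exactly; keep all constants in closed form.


Answer: -2*t**6/3.


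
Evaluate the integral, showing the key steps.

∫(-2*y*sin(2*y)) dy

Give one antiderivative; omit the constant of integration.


Step 1. Integrate ∫(-2*y*sin(2*y)) dy by parts with u = y, dv = (-2*sin(2*y)) dy, so v = cos(2*y): now y*cos(2*y) + ∫(-cos(2*y)) dy.
Step 2. Evaluate the standard form: now y*cos(2*y) - sin(2*y)/2.
Answer: y*cos(2*y) - sin(2*y)/2.


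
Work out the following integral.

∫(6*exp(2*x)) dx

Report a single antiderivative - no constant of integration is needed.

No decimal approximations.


Answer: 3*exp(2*x).


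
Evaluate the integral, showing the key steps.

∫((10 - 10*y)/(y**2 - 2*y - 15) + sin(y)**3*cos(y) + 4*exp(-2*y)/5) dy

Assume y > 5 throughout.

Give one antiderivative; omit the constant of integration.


Step 1. Rewrite: now ∫((10 - 10*y)/(y**2 - 2*y - 15)) dy + ∫(sin(y)**3*cos(y)) dy + ∫(4*exp(-2*y)/5) dy.
Step 2. Substitute u = sin(y), turning ∫(sin(y)**3*cos(y)) dy into ∫(u**3) du: now ∫(u**3) du + ∫((10 - 10*y)/(y**2 - 2*y - 15)) dy + ∫(4*exp(-2*y)/5) dy.
Step 3. Evaluate the standard form: now u**4/4 + ∫((10 - 10*y)/(y**2 - 2*y - 15)) dy + ∫(4*exp(-2*y)/5) dy.
Step 4. Substitute back u = sin(y): now sin(y)**4/4 + ∫((10 - 10*y)/(y**2 - 2*y - 15)) dy + ∫(4*exp(-2*y)/5) dy.
Step 5. Decompose ∫((10 - 10*y)/(y**2 - 2*y - 15)) dy by partial fractions, (10 - 10*y)/(y**2 - 2*y - 15) = -5/(y + 3) - 5/(y - 5): now sin(y)**4/4 + ∫(-5/(y - 5)) dy + ∫(-5/(y + 3)) dy + ∫(4*exp(-2*y)/5) dy.
Step 6. Evaluate the standard form [assuming y > -3]: now -5*log(y + 3) + sin(y)**4/4 + ∫(-5/(y - 5)) dy + ∫(4*exp(-2*y)/5) dy.
Step 7. Evaluate the standard form [assuming y > 5]: now -5*log(y - 5) - 5*log(y + 3) + sin(y)**4/4 + ∫(4*exp(-2*y)/5) dy.
Step 8. Evaluate the standard form: now -5*log(y - 5) - 5*log(y + 3) + sin(y)**4/4 - 2*exp(-2*y)/5.
Answer: -5*log(y - 5) - 5*log(y + 3) + sin(y)**4/4 - 2*exp(-2*y)/5.


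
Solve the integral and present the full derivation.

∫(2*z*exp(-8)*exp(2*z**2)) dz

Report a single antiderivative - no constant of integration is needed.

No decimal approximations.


Step 1. Substitute u = z**2 - 4, turning ∫(2*z*exp(-8)*exp(2*z**2)) dz into ∫(exp(2*u)) du: now ∫(exp(2*u)) du.
Step 2. Evaluate the standard form: now exp(2*u)/2.
Step 3. Substitute back u = z**2 - 4: now exp(2*z**2 - 8)/2.
Answer: exp(2*z**2 - 8)/2.


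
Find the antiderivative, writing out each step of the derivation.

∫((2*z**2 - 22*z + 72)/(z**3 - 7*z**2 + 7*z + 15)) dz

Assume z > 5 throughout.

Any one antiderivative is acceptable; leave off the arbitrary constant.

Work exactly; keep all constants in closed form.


Step 1. Decompose ∫((2*z**2 - 22*z + 72)/(z**3 - 7*z**2 + 7*z + 15)) dz by partial fractions, (2*z**2 - 22*z + 72)/(z**3 - 7*z**2 + 7*z + 15) = 4/(z + 1) - 3/(z - 3) + 1/(z - 5): now ∫(1/(z - 5)) dz + ∫(-3/(z - 3)) dz + ∫(4/(z + 1)) dz.
Step 2. Evaluate the standard form [assuming z > -1]: now 4*log(z + 1) + ∫(1/(z - 5)) dz + ∫(-3/(z - 3)) dz.
Step 3. Evaluate the standard form [assuming z > 3]: now -3*log(z - 3) + 4*log(z + 1) + ∫(1/(z - 5)) dz.
Step 4. Evaluate the standard form [assuming z > 5]: now log(z - 5) - 3*log(z - 3) + 4*log(z + 1).
Answer: log(z - 5) - 3*log(z - 3) + 4*log(z + 1).


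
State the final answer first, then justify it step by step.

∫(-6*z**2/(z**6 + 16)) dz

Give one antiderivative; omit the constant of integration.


The answer is -atan(z**3/4)/2.
Step 1. Substitute u = z**3, turning ∫(-6*z**2/(z**6 + 16)) dz into ∫(-2/(u**2 + 16)) du: now ∫(-2/(u**2 + 16)) du.
Step 2. Evaluate the standard form: now -atan(u/4)/2.
Step 3. Substitute back u = z**3: now -atan(z**3/4)/2.
Answer: -atan(z**3/4)/2.


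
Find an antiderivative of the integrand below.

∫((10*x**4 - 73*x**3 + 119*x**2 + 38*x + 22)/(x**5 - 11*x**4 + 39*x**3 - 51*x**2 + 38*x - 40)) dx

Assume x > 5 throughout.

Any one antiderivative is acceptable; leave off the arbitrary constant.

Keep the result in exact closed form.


Answer: 4*log(x - 5) + log(x - 4) + 5*log(x - 2) + 3*atan(x).


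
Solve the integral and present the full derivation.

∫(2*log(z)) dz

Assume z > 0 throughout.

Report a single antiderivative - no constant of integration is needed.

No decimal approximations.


Step 1. Integrate ∫(2*log(z)) dz by parts with u = log(z), dv = (2) dz, so v = 2*z [assuming z > 0]: now 2*z*log(z) + ∫(-2) dz.
Step 2. Evaluate the standard form: now 2*z*log(z) - 2*z.
Answer: 2*z*log(z) - 2*z.


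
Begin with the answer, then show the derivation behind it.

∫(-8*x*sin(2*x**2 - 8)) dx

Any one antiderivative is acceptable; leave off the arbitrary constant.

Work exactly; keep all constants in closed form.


The answer is 2*cos(2*x**2 - 8).
Step 1. Substitute u = x**2 - 4, turning ∫(-8*x*sin(2*x**2 - 8)) dx into ∫(-4*sin(2*u)) du: now ∫(-4*sin(2*u)) du.
Step 2. Evaluate the standard form: now 2*cos(2*u).
Step 3. Substitute back u = x**2 - 4: now 2*cos(2*x**2 - 8).
Answer: 2*cos(2*x**2 - 8).


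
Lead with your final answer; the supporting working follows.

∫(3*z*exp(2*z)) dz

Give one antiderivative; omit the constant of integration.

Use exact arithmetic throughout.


The answer is 3*z*exp(2*z)/2 - 3*exp(2*z)/4.
Step 1. Integrate ∫(3*z*exp(2*z)) dz by parts with u = z, dv = (3*exp(2*z)) dz, so v = 3*exp(2*z)/2: now 3*z*exp(2*z)/2 + ∫(-3*exp(2*z)/2) dz.
Step 2. Evaluate the standard form: now 3*z*exp(2*z)/2 - 3*exp(2*z)/4.
Answer: 3*z*exp(2*z)/2 - 3*exp(2*z)/4.


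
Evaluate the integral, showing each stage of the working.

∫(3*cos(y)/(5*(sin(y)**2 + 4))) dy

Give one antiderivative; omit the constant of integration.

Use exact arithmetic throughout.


Step 1. Substitute u = sin(y), turning ∫(3*cos(y)/(5*(sin(y)**2 + 4))) dy into ∫(3/(5*(u**2 + 4))) du: now ∫(3/(5*(u**2 + 4))) du.
Step 2. Evaluate the standard form: now 3*atan(u/2)/10.
Step 3. Substitute back u = sin(y): now 3*atan(sin(y)/2)/10.
Answer: 3*atan(sin(y)/2)/10.


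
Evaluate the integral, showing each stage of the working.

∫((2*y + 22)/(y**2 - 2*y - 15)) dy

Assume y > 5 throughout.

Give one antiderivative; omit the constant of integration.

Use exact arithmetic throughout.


Step 1. Decompose ∫((2*y + 22)/(y**2 - 2*y - 15)) dy by partial fractions, (2*y + 22)/(y**2 - 2*y - 15) = -2/(y + 3) + 4/(y - 5): now ∫(4/(y - 5)) dy + ∫(-2/(y + 3)) dy.
Step 2. Evaluate the standard form [assuming y > -3]: now -2*log(y + 3) + ∫(4/(y - 5)) dy.
Step 3. Evaluate the standard form [assuming y > 5]: now 4*log(y - 5) - 2*log(y + 3).
Answer: 4*log(y - 5) - 2*log(y + 3).


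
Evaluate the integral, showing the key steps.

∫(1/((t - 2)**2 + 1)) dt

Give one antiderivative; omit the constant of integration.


Step 1. Substitute u = t - 2, turning ∫(1/((t - 2)**2 + 1)) dt into ∫(1/(u**2 + 1)) du: now ∫(1/(u**2 + 1)) du.
Step 2. Evaluate the standard form: now atan(u).
Step 3. Substitute back u = t - 2: now atan(t - 2).
Answer: atan(t - 2).


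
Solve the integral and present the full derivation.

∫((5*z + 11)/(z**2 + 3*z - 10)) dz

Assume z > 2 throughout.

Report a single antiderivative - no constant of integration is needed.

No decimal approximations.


Step 1. Decompose ∫((5*z + 11)/(z**2 + 3*z - 10)) dz by partial fractions, (5*z + 11)/(z**2 + 3*z - 10) = 2/(z + 5) + 3/(z - 2): now ∫(3/(z - 2)) dz + ∫(2/(z + 5)) dz.
Step 2. Evaluate the standard form [assuming z > 2]: now 3*log(z - 2) + ∫(2/(z + 5)) dz.
Step 3. Evaluate the standard form [assuming z > -5]: now 3*log(z - 2) + 2*log(z + 5).
Answer: 3*log(z - 2) + 2*log(z + 5).


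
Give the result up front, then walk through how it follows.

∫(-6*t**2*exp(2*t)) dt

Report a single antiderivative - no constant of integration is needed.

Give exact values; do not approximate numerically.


The answer is -3*t**2*exp(2*t) + 3*t*exp(2*t) - 3*exp(2*t)/2.
Step 1. Integrate ∫(-6*t**2*exp(2*t)) dt by parts with u = t**2, dv = (-6*exp(2*t)) dt, so v = -3*exp(2*t): now -3*t**2*exp(2*t) + ∫(6*t*exp(2*t)) dt.
Step 2. Integrate ∫(6*t*exp(2*t)) dt by parts with u = t, dv = (6*exp(2*t)) dt, so v = 3*exp(2*t): now -3*t**2*exp(2*t) + 3*t*exp(2*t) + ∫(-3*exp(2*t)) dt.
Step 3. Evaluate the standard form: now -3*t**2*exp(2*t) + 3*t*exp(2*t) - 3*exp(2*t)/2.
Answer: -3*t**2*exp(2*t) + 3*t*exp(2*t) - 3*exp(2*t)/2.


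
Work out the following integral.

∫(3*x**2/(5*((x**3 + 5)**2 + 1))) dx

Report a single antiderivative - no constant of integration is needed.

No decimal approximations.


Answer: atan(x**3 + 5)/5.


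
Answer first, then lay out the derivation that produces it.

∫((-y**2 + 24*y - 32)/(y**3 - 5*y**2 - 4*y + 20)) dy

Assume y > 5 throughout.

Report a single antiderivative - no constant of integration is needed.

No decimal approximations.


The answer is 3*log(y - 5) - log(y - 2) - 3*log(y + 2).
Step 1. Decompose ∫((-y**2 + 24*y - 32)/(y**3 - 5*y**2 - 4*y + 20)) dy by partial fractions, (-y**2 + 24*y - 32)/(y**3 - 5*y**2 - 4*y + 20) = -3/(y + 2) - 1/(y - 2) + 3/(y - 5): now ∫(3/(y - 5)) dy + ∫(-1/(y - 2)) dy + ∫(-3/(y + 2)) dy.
Step 2. Evaluate the standard form [assuming y > -2]: now -3*log(y + 2) + ∫(3/(y - 5)) dy + ∫(-1/(y - 2)) dy.
Step 3. Evaluate the standard form [assuming y > 2]: now -log(y - 2) - 3*log(y + 2) + ∫(3/(y - 5)) dy.
Step 4. Evaluate the standard form [assuming y > 5]: now 3*log(y - 5) - log(y - 2) - 3*log(y + 2).
Answer: 3*log(y - 5) - log(y - 2) - 3*log(y + 2).


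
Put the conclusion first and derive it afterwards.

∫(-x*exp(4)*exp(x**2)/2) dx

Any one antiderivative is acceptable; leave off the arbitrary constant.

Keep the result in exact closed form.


The answer is -exp(x**2 + 4)/4.
Step 1. Substitute u = x**2 + 4, turning ∫(-x*exp(4)*exp(x**2)/2) dx into ∫(-exp(u)/4) du: now ∫(-exp(u)/4) du.
Step 2. Evaluate the standard form: now -exp(u)/4.
Step 3. Substitute back u = x**2 + 4: now -exp(x**2 + 4)/4.
Answer: -exp(x**2 + 4)/4.


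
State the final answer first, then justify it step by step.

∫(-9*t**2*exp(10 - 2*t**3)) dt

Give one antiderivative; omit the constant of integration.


The answer is 3*exp(10 - 2*t**3)/2.
Step 1. Substitute u = t**3 - 5, turning ∫(-9*t**2*exp(10 - 2*t**3)) dt into ∫(-3*exp(-2*u)) du: now ∫(-3*exp(-2*u)) du.
Step 2. Evaluate the standard form: now 3*exp(-2*u)/2.
Step 3. Substitute back u = t**3 - 5: now 3*exp(10 - 2*t**3)/2.
Answer: 3*exp(10 - 2*t**3)/2.


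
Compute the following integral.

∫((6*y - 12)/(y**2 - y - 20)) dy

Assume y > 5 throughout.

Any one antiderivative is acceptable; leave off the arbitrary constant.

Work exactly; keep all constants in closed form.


Answer: 2*log(y - 5) + 4*log(y + 4).


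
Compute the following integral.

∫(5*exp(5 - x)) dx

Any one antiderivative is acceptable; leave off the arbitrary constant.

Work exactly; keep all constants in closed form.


Answer: -5*exp(5 - x).


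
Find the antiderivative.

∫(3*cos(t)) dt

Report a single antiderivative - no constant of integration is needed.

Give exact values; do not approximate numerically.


Answer: 3*sin(t).


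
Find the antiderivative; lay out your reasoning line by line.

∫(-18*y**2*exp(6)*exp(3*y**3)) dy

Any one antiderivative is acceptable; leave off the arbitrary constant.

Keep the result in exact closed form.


Step 1. Substitute u = y**3 + 2, turning ∫(-18*y**2*exp(6)*exp(3*y**3)) dy into ∫(-6*exp(3*u)) du: now ∫(-6*exp(3*u)) du.
Step 2. Evaluate the standard form: now -2*exp(3*u).
Step 3. Substitute back u = y**3 + 2: now -2*exp(3*y**3 + 6).
Answer: -2*exp(3*y**3 + 6).


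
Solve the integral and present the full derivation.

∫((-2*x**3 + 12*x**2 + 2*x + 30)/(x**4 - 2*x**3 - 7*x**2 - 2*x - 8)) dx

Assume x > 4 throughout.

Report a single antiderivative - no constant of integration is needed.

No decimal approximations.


Step 1. Decompose ∫((-2*x**3 + 12*x**2 + 2*x + 30)/(x**4 - 2*x**3 - 7*x**2 - 2*x - 8)) dx by partial fractions, (-2*x**3 + 12*x**2 + 2*x + 30)/(x**4 - 2*x**3 - 7*x**2 - 2*x - 8) = -2/(x**2 + 1) - 3/(x + 2) + 1/(x - 4): now ∫(1/(x - 4)) dx + ∫(-3/(x + 2)) dx + ∫(-2/(x**2 + 1)) dx.
Step 2. Evaluate the standard form [assuming x > -2]: now -3*log(x + 2) + ∫(1/(x - 4)) dx + ∫(-2/(x**2 + 1)) dx.
Step 3. Evaluate the standard form [assuming x > 4]: now log(x - 4) - 3*log(x + 2) + ∫(-2/(x**2 + 1)) dx.
Step 4. Evaluate the standard form: now log(x - 4) - 3*log(x + 2) - 2*atan(x).
Answer: log(x - 4) - 3*log(x + 2) - 2*atan(x).


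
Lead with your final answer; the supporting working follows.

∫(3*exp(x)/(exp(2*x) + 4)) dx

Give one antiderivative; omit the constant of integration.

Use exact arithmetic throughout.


The answer is 3*atan(exp(x)/2)/2.
Step 1. Substitute u = exp(x), turning ∫(3*exp(x)/(exp(2*x) + 4)) dx into ∫(3/(u**2 + 4)) du: now ∫(3/(u**2 + 4)) du.
Step 2. Evaluate the standard form: now 3*atan(u/2)/2.
Step 3. Substitute back u = exp(x): now 3*atan(exp(x)/2)/2.
Answer: 3*atan(exp(x)/2)/2.


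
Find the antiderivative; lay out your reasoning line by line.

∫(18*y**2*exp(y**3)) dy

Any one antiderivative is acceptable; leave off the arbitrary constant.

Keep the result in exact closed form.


Step 1. Substitute u = y**3, turning ∫(18*y**2*exp(y**3)) dy into ∫(6*exp(u)) du: now ∫(6*exp(u)) du.
Step 2. Evaluate the standard form: now 6*exp(u).
Step 3. Substitute back u = y**3: now 6*exp(y**3).
Answer: 6*exp(y**3).
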